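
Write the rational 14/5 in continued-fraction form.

Run the Euclidean algorithm on 14 and 5; the successive quotients are the partial quotients a_0, a_1, ... (each step inverts the fractional part left over by the previous one):
  14 = 2*5 + 4, so a_0 = 2.
  5 = 1*4 + 1, so a_1 = 1.
  4 = 4*1 + 0, so a_2 = 4.
The remainder reaches 0 after 3 divisions, so the expansion has 3 partial quotients, read off in order.

[2; 1, 4]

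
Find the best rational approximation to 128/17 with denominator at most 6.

Expand x = 128/17 as a continued fraction with the Euclidean algorithm:
  128 = 7*17 + 9, so a_0 = 7.
  17 = 1*9 + 8, so a_1 = 1.
  9 = 1*8 + 1, so a_2 = 1.
  8 = 8*1 + 0, so a_3 = 8.
so x = [7; 1, 1, 8].
Convergents (p_i = a_i*p_{i-1} + p_{i-2}, q_i = a_i*q_{i-1} + q_{i-2} with p_{-2}=0, p_{-1}=1, q_{-2}=1, q_{-1}=0), until the denominator exceeds 6:
  i=0: a_0=7, p_0 = 7*1 + 0 = 7, q_0 = 7*0 + 1 = 1.
  i=1: a_1=1, p_1 = 1*7 + 1 = 8, q_1 = 1*1 + 0 = 1.
  i=2: a_2=1, p_2 = 1*8 + 7 = 15, q_2 = 1*1 + 1 = 2.
  i=3: a_3=8, p_3 = 8*15 + 8 = 128, q_3 = 8*2 + 1 = 17.
q_3 = 17 > 6, so the last convergent with denominator <= 6 is p_2/q_2 = 15/2.
The closest fraction with denominator <= 6 is either p_2/q_2 or the intermediate fraction (k*p_2 + p_1)/(k*q_2 + q_1) with the largest k >= 1 whose denominator stays <= 6; these approach x as k grows, and every other convergent or intermediate fraction in range is farther away.
Largest k: floor((6 - q_1)/q_2) = floor((6 - 1)/2) = 2.
That gives (2*15 + 8)/(2*2 + 1) = 38/5.
Compare the errors: |x - 15/2| = |128*2 - 15*17|/(17*2) = 1/34, and |x - 38/5| = |128*5 - 38*17|/(17*5) = 6/85.
Cross-multiplying, 1*85 = 85 < 204 = 6*34, so 1/34 is smaller: the convergent 15/2 is closer to x than 38/5.

15/2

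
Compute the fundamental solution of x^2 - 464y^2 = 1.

First expand sqrt(464) as a continued fraction. With x_i = (sqrt(464) + m_i)/d_i and (m_0, d_0) = (0, 1): a_0 = floor(sqrt(464)) = 21, since 21^2 = 441 <= 464 < 484 = 22^2.
Iterate m_{i+1} = d_i*a_i - m_i, d_{i+1} = (464 - m_{i+1}^2)/d_i, a_{i+1} = floor((a_0 + m_{i+1})/d_{i+1}):
  m_1 = 1*21 - 0 = 21, d_1 = (464 - 21^2)/1 = 23/1 = 23, a_1 = floor((21 + 21)/23) = 1.
  m_2 = 23*1 - 21 = 2, d_2 = (464 - 2^2)/23 = 460/23 = 20, a_2 = floor((21 + 2)/20) = 1.
  m_3 = 20*1 - 2 = 18, d_3 = (464 - 18^2)/20 = 140/20 = 7, a_3 = floor((21 + 18)/7) = 5.
  m_4 = 7*5 - 18 = 17, d_4 = (464 - 17^2)/7 = 175/7 = 25, a_4 = floor((21 + 17)/25) = 1.
  m_5 = 25*1 - 17 = 8, d_5 = (464 - 8^2)/25 = 400/25 = 16, a_5 = floor((21 + 8)/16) = 1.
  m_6 = 16*1 - 8 = 8, d_6 = (464 - 8^2)/16 = 400/16 = 25, a_6 = floor((21 + 8)/25) = 1.
  m_7 = 25*1 - 8 = 17, d_7 = (464 - 17^2)/25 = 175/25 = 7, a_7 = floor((21 + 17)/7) = 5.
  m_8 = 7*5 - 17 = 18, d_8 = (464 - 18^2)/7 = 140/7 = 20, a_8 = floor((21 + 18)/20) = 1.
  m_9 = 20*1 - 18 = 2, d_9 = (464 - 2^2)/20 = 460/20 = 23, a_9 = floor((21 + 2)/23) = 1.
  m_10 = 23*1 - 2 = 21, d_10 = (464 - 21^2)/23 = 23/23 = 1, a_10 = floor((21 + 21)/1) = 42.
  m_11 = 1*42 - 21 = 21, d_11 = (464 - 21^2)/1 = 23/1 = 23: (m_11, d_11) = (m_1, d_1) = (21, 23), so from here the quotients repeat a_1, ..., a_10; the period length is 10.
So sqrt(464) = [21; (1, 1, 5, 1, 1, 1, 5, 1, 1, 42)] with period length k = 10.
k is even, so the fundamental solution of x^2 - 464y^2 = 1 is (p_{k-1}, q_{k-1}) = (p_9, q_9); compute convergents through index 9.
Convergents (p_i = a_i*p_{i-1} + p_{i-2}, q_i = a_i*q_{i-1} + q_{i-2} with p_{-2}=0, p_{-1}=1, q_{-2}=1, q_{-1}=0):
  i=0: a_0=21, p_0 = 21*1 + 0 = 21, q_0 = 21*0 + 1 = 1.
  i=1: a_1=1, p_1 = 1*21 + 1 = 22, q_1 = 1*1 + 0 = 1.
  i=2: a_2=1, p_2 = 1*22 + 21 = 43, q_2 = 1*1 + 1 = 2.
  i=3: a_3=5, p_3 = 5*43 + 22 = 237, q_3 = 5*2 + 1 = 11.
  i=4: a_4=1, p_4 = 1*237 + 43 = 280, q_4 = 1*11 + 2 = 13.
  i=5: a_5=1, p_5 = 1*280 + 237 = 517, q_5 = 1*13 + 11 = 24.
  i=6: a_6=1, p_6 = 1*517 + 280 = 797, q_6 = 1*24 + 13 = 37.
  i=7: a_7=5, p_7 = 5*797 + 517 = 4502, q_7 = 5*37 + 24 = 209.
  i=8: a_8=1, p_8 = 1*4502 + 797 = 5299, q_8 = 1*209 + 37 = 246.
  i=9: a_9=1, p_9 = 1*5299 + 4502 = 9801, q_9 = 1*246 + 209 = 455.
Check: 9801^2 - 464*455^2 = 96059601 - 96059600 = 1, so (x, y) = (9801, 455) solves the equation, and by the theorem it is the least positive solution.

(x, y) = (9801, 455)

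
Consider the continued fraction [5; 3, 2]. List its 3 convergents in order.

5/1, 16/3, 37/7

Using the convergent recurrence p_i = a_i*p_{i-1} + p_{i-2}, q_i = a_i*q_{i-1} + q_{i-2} with p_{-2}=0, p_{-1}=1, q_{-2}=1, q_{-1}=0:
  i=0: a_0=5, p_0 = 5*1 + 0 = 5, q_0 = 5*0 + 1 = 1.
  i=1: a_1=3, p_1 = 3*5 + 1 = 16, q_1 = 3*1 + 0 = 3.
  i=2: a_2=2, p_2 = 2*16 + 5 = 37, q_2 = 2*3 + 1 = 7.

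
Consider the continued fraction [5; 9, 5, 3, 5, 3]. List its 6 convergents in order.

Using the convergent recurrence p_i = a_i*p_{i-1} + p_{i-2}, q_i = a_i*q_{i-1} + q_{i-2} with p_{-2}=0, p_{-1}=1, q_{-2}=1, q_{-1}=0:
  i=0: a_0=5, p_0 = 5*1 + 0 = 5, q_0 = 5*0 + 1 = 1.
  i=1: a_1=9, p_1 = 9*5 + 1 = 46, q_1 = 9*1 + 0 = 9.
  i=2: a_2=5, p_2 = 5*46 + 5 = 235, q_2 = 5*9 + 1 = 46.
  i=3: a_3=3, p_3 = 3*235 + 46 = 751, q_3 = 3*46 + 9 = 147.
  i=4: a_4=5, p_4 = 5*751 + 235 = 3990, q_4 = 5*147 + 46 = 781.
  i=5: a_5=3, p_5 = 3*3990 + 751 = 12721, q_5 = 3*781 + 147 = 2490.

5/1, 46/9, 235/46, 751/147, 3990/781, 12721/2490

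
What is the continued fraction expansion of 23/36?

Run the Euclidean algorithm on 23 and 36; the successive quotients are the partial quotients a_0, a_1, ... (each step inverts the fractional part left over by the previous one):
  23 = 0*36 + 23, so a_0 = 0.
  36 = 1*23 + 13, so a_1 = 1.
  23 = 1*13 + 10, so a_2 = 1.
  13 = 1*10 + 3, so a_3 = 1.
  10 = 3*3 + 1, so a_4 = 3.
  3 = 3*1 + 0, so a_5 = 3.
The remainder reaches 0 after 6 divisions, so the expansion has 6 partial quotients, read off in order.

[0; 1, 1, 1, 3, 3]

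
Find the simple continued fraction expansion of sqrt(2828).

Write x_i = (sqrt(2828) + m_i)/d_i with (m_0, d_0) = (0, 1). a_0 = floor(sqrt(2828)) = 53, since 53^2 = 2809 <= 2828 < 2916 = 54^2.
Iterate m_{i+1} = d_i*a_i - m_i, d_{i+1} = (2828 - m_{i+1}^2)/d_i, a_{i+1} = floor((a_0 + m_{i+1})/d_{i+1}):
  m_1 = 1*53 - 0 = 53, d_1 = (2828 - 53^2)/1 = 19/1 = 19, a_1 = floor((53 + 53)/19) = 5.
  m_2 = 19*5 - 53 = 42, d_2 = (2828 - 42^2)/19 = 1064/19 = 56, a_2 = floor((53 + 42)/56) = 1.
  m_3 = 56*1 - 42 = 14, d_3 = (2828 - 14^2)/56 = 2632/56 = 47, a_3 = floor((53 + 14)/47) = 1.
  m_4 = 47*1 - 14 = 33, d_4 = (2828 - 33^2)/47 = 1739/47 = 37, a_4 = floor((53 + 33)/37) = 2.
  m_5 = 37*2 - 33 = 41, d_5 = (2828 - 41^2)/37 = 1147/37 = 31, a_5 = floor((53 + 41)/31) = 3.
  m_6 = 31*3 - 41 = 52, d_6 = (2828 - 52^2)/31 = 124/31 = 4, a_6 = floor((53 + 52)/4) = 26.
  m_7 = 4*26 - 52 = 52, d_7 = (2828 - 52^2)/4 = 124/4 = 31, a_7 = floor((53 + 52)/31) = 3.
  m_8 = 31*3 - 52 = 41, d_8 = (2828 - 41^2)/31 = 1147/31 = 37, a_8 = floor((53 + 41)/37) = 2.
  m_9 = 37*2 - 41 = 33, d_9 = (2828 - 33^2)/37 = 1739/37 = 47, a_9 = floor((53 + 33)/47) = 1.
  m_10 = 47*1 - 33 = 14, d_10 = (2828 - 14^2)/47 = 2632/47 = 56, a_10 = floor((53 + 14)/56) = 1.
  m_11 = 56*1 - 14 = 42, d_11 = (2828 - 42^2)/56 = 1064/56 = 19, a_11 = floor((53 + 42)/19) = 5.
  m_12 = 19*5 - 42 = 53, d_12 = (2828 - 53^2)/19 = 19/19 = 1, a_12 = floor((53 + 53)/1) = 106.
  m_13 = 1*106 - 53 = 53, d_13 = (2828 - 53^2)/1 = 19/1 = 19: (m_13, d_13) = (m_1, d_1) = (53, 19), so from here the quotients repeat a_1, ..., a_12; the period length is 12.
Hence the expansion of sqrt(2828) is a_0 = 53 followed by the repeating block 5, 1, 1, 2, 3, 26, 3, 2, 1, 1, 5, 106 (period 12).

[53; (5, 1, 1, 2, 3, 26, 3, 2, 1, 1, 5, 106)]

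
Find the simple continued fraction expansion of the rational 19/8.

[2; 2, 1, 2]

Run the Euclidean algorithm on 19 and 8; the successive quotients are the partial quotients a_0, a_1, ... (each step inverts the fractional part left over by the previous one):
  19 = 2*8 + 3, so a_0 = 2.
  8 = 2*3 + 2, so a_1 = 2.
  3 = 1*2 + 1, so a_2 = 1.
  2 = 2*1 + 0, so a_3 = 2.
The remainder reaches 0 after 4 divisions, so the expansion has 4 partial quotients, read off in order.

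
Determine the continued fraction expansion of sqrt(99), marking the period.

[9; (1, 18)]

Write x_i = (sqrt(99) + m_i)/d_i with (m_0, d_0) = (0, 1). a_0 = floor(sqrt(99)) = 9, since 9^2 = 81 <= 99 < 100 = 10^2.
Iterate m_{i+1} = d_i*a_i - m_i, d_{i+1} = (99 - m_{i+1}^2)/d_i, a_{i+1} = floor((a_0 + m_{i+1})/d_{i+1}):
  m_1 = 1*9 - 0 = 9, d_1 = (99 - 9^2)/1 = 18/1 = 18, a_1 = floor((9 + 9)/18) = 1.
  m_2 = 18*1 - 9 = 9, d_2 = (99 - 9^2)/18 = 18/18 = 1, a_2 = floor((9 + 9)/1) = 18.
  m_3 = 1*18 - 9 = 9, d_3 = (99 - 9^2)/1 = 18/1 = 18: (m_3, d_3) = (m_1, d_1) = (9, 18), so from here the quotients repeat a_1, a_2; the period length is 2.
Hence the expansion of sqrt(99) is a_0 = 9 followed by the repeating block 1, 18 (period 2).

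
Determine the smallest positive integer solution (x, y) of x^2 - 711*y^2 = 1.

First expand sqrt(711) as a continued fraction. With x_i = (sqrt(711) + m_i)/d_i and (m_0, d_0) = (0, 1): a_0 = floor(sqrt(711)) = 26, since 26^2 = 676 <= 711 < 729 = 27^2.
Iterate m_{i+1} = d_i*a_i - m_i, d_{i+1} = (711 - m_{i+1}^2)/d_i, a_{i+1} = floor((a_0 + m_{i+1})/d_{i+1}):
  m_1 = 1*26 - 0 = 26, d_1 = (711 - 26^2)/1 = 35/1 = 35, a_1 = floor((26 + 26)/35) = 1.
  m_2 = 35*1 - 26 = 9, d_2 = (711 - 9^2)/35 = 630/35 = 18, a_2 = floor((26 + 9)/18) = 1.
  m_3 = 18*1 - 9 = 9, d_3 = (711 - 9^2)/18 = 630/18 = 35, a_3 = floor((26 + 9)/35) = 1.
  m_4 = 35*1 - 9 = 26, d_4 = (711 - 26^2)/35 = 35/35 = 1, a_4 = floor((26 + 26)/1) = 52.
  m_5 = 1*52 - 26 = 26, d_5 = (711 - 26^2)/1 = 35/1 = 35: (m_5, d_5) = (m_1, d_1) = (26, 35), so from here the quotients repeat a_1, ..., a_4; the period length is 4.
So sqrt(711) = [26; (1, 1, 1, 52)] with period length k = 4.
k is even, so the fundamental solution of x^2 - 711y^2 = 1 is (p_{k-1}, q_{k-1}) = (p_3, q_3); compute convergents through index 3.
Convergents (p_i = a_i*p_{i-1} + p_{i-2}, q_i = a_i*q_{i-1} + q_{i-2} with p_{-2}=0, p_{-1}=1, q_{-2}=1, q_{-1}=0):
  i=0: a_0=26, p_0 = 26*1 + 0 = 26, q_0 = 26*0 + 1 = 1.
  i=1: a_1=1, p_1 = 1*26 + 1 = 27, q_1 = 1*1 + 0 = 1.
  i=2: a_2=1, p_2 = 1*27 + 26 = 53, q_2 = 1*1 + 1 = 2.
  i=3: a_3=1, p_3 = 1*53 + 27 = 80, q_3 = 1*2 + 1 = 3.
Check: 80^2 - 711*3^2 = 6400 - 6399 = 1, so (x, y) = (80, 3) solves the equation, and by the theorem it is the least positive solution.

(x, y) = (80, 3)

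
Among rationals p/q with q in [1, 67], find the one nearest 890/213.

Expand x = 890/213 as a continued fraction with the Euclidean algorithm:
  890 = 4*213 + 38, so a_0 = 4.
  213 = 5*38 + 23, so a_1 = 5.
  38 = 1*23 + 15, so a_2 = 1.
  23 = 1*15 + 8, so a_3 = 1.
  15 = 1*8 + 7, so a_4 = 1.
  8 = 1*7 + 1, so a_5 = 1.
  7 = 7*1 + 0, so a_6 = 7.
so x = [4; 5, 1, 1, 1, 1, 7].
Convergents (p_i = a_i*p_{i-1} + p_{i-2}, q_i = a_i*q_{i-1} + q_{i-2} with p_{-2}=0, p_{-1}=1, q_{-2}=1, q_{-1}=0), until the denominator exceeds 67:
  i=0: a_0=4, p_0 = 4*1 + 0 = 4, q_0 = 4*0 + 1 = 1.
  i=1: a_1=5, p_1 = 5*4 + 1 = 21, q_1 = 5*1 + 0 = 5.
  i=2: a_2=1, p_2 = 1*21 + 4 = 25, q_2 = 1*5 + 1 = 6.
  i=3: a_3=1, p_3 = 1*25 + 21 = 46, q_3 = 1*6 + 5 = 11.
  i=4: a_4=1, p_4 = 1*46 + 25 = 71, q_4 = 1*11 + 6 = 17.
  i=5: a_5=1, p_5 = 1*71 + 46 = 117, q_5 = 1*17 + 11 = 28.
  i=6: a_6=7, p_6 = 7*117 + 71 = 890, q_6 = 7*28 + 17 = 213.
q_6 = 213 > 67, so the last convergent with denominator <= 67 is p_5/q_5 = 117/28.
The closest fraction with denominator <= 67 is either p_5/q_5 or the intermediate fraction (k*p_5 + p_4)/(k*q_5 + q_4) with the largest k >= 1 whose denominator stays <= 67; these approach x as k grows, and every other convergent or intermediate fraction in range is farther away.
Largest k: floor((67 - q_4)/q_5) = floor((67 - 17)/28) = 1.
That gives (1*117 + 71)/(1*28 + 17) = 188/45.
Compare the errors: |x - 117/28| = |890*28 - 117*213|/(213*28) = 1/5964, and |x - 188/45| = |890*45 - 188*213|/(213*45) = 6/9585.
Cross-multiplying, 1*9585 = 9585 < 35784 = 6*5964, so 1/5964 is smaller: the convergent 117/28 is closer to x than 188/45.

117/28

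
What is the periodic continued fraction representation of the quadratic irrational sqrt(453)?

Write x_i = (sqrt(453) + m_i)/d_i with (m_0, d_0) = (0, 1). a_0 = floor(sqrt(453)) = 21, since 21^2 = 441 <= 453 < 484 = 22^2.
Iterate m_{i+1} = d_i*a_i - m_i, d_{i+1} = (453 - m_{i+1}^2)/d_i, a_{i+1} = floor((a_0 + m_{i+1})/d_{i+1}):
  m_1 = 1*21 - 0 = 21, d_1 = (453 - 21^2)/1 = 12/1 = 12, a_1 = floor((21 + 21)/12) = 3.
  m_2 = 12*3 - 21 = 15, d_2 = (453 - 15^2)/12 = 228/12 = 19, a_2 = floor((21 + 15)/19) = 1.
  m_3 = 19*1 - 15 = 4, d_3 = (453 - 4^2)/19 = 437/19 = 23, a_3 = floor((21 + 4)/23) = 1.
  m_4 = 23*1 - 4 = 19, d_4 = (453 - 19^2)/23 = 92/23 = 4, a_4 = floor((21 + 19)/4) = 10.
  m_5 = 4*10 - 19 = 21, d_5 = (453 - 21^2)/4 = 12/4 = 3, a_5 = floor((21 + 21)/3) = 14.
  m_6 = 3*14 - 21 = 21, d_6 = (453 - 21^2)/3 = 12/3 = 4, a_6 = floor((21 + 21)/4) = 10.
  m_7 = 4*10 - 21 = 19, d_7 = (453 - 19^2)/4 = 92/4 = 23, a_7 = floor((21 + 19)/23) = 1.
  m_8 = 23*1 - 19 = 4, d_8 = (453 - 4^2)/23 = 437/23 = 19, a_8 = floor((21 + 4)/19) = 1.
  m_9 = 19*1 - 4 = 15, d_9 = (453 - 15^2)/19 = 228/19 = 12, a_9 = floor((21 + 15)/12) = 3.
  m_10 = 12*3 - 15 = 21, d_10 = (453 - 21^2)/12 = 12/12 = 1, a_10 = floor((21 + 21)/1) = 42.
  m_11 = 1*42 - 21 = 21, d_11 = (453 - 21^2)/1 = 12/1 = 12: (m_11, d_11) = (m_1, d_1) = (21, 12), so from here the quotients repeat a_1, ..., a_10; the period length is 10.
Hence the expansion of sqrt(453) is a_0 = 21 followed by the repeating block 3, 1, 1, 10, 14, 10, 1, 1, 3, 42 (period 10).

[21; (3, 1, 1, 10, 14, 10, 1, 1, 3, 42)]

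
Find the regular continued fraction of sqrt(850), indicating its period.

Write x_i = (sqrt(850) + m_i)/d_i with (m_0, d_0) = (0, 1). a_0 = floor(sqrt(850)) = 29, since 29^2 = 841 <= 850 < 900 = 30^2.
Iterate m_{i+1} = d_i*a_i - m_i, d_{i+1} = (850 - m_{i+1}^2)/d_i, a_{i+1} = floor((a_0 + m_{i+1})/d_{i+1}):
  m_1 = 1*29 - 0 = 29, d_1 = (850 - 29^2)/1 = 9/1 = 9, a_1 = floor((29 + 29)/9) = 6.
  m_2 = 9*6 - 29 = 25, d_2 = (850 - 25^2)/9 = 225/9 = 25, a_2 = floor((29 + 25)/25) = 2.
  m_3 = 25*2 - 25 = 25, d_3 = (850 - 25^2)/25 = 225/25 = 9, a_3 = floor((29 + 25)/9) = 6.
  m_4 = 9*6 - 25 = 29, d_4 = (850 - 29^2)/9 = 9/9 = 1, a_4 = floor((29 + 29)/1) = 58.
  m_5 = 1*58 - 29 = 29, d_5 = (850 - 29^2)/1 = 9/1 = 9: (m_5, d_5) = (m_1, d_1) = (29, 9), so from here the quotients repeat a_1, ..., a_4; the period length is 4.
Hence the expansion of sqrt(850) is a_0 = 29 followed by the repeating block 6, 2, 6, 58 (period 4).

[29; (6, 2, 6, 58)]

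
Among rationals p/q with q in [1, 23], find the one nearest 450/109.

95/23

Expand x = 450/109 as a continued fraction with the Euclidean algorithm:
  450 = 4*109 + 14, so a_0 = 4.
  109 = 7*14 + 11, so a_1 = 7.
  14 = 1*11 + 3, so a_2 = 1.
  11 = 3*3 + 2, so a_3 = 3.
  3 = 1*2 + 1, so a_4 = 1.
  2 = 2*1 + 0, so a_5 = 2.
so x = [4; 7, 1, 3, 1, 2].
Convergents (p_i = a_i*p_{i-1} + p_{i-2}, q_i = a_i*q_{i-1} + q_{i-2} with p_{-2}=0, p_{-1}=1, q_{-2}=1, q_{-1}=0), until the denominator exceeds 23:
  i=0: a_0=4, p_0 = 4*1 + 0 = 4, q_0 = 4*0 + 1 = 1.
  i=1: a_1=7, p_1 = 7*4 + 1 = 29, q_1 = 7*1 + 0 = 7.
  i=2: a_2=1, p_2 = 1*29 + 4 = 33, q_2 = 1*7 + 1 = 8.
  i=3: a_3=3, p_3 = 3*33 + 29 = 128, q_3 = 3*8 + 7 = 31.
q_3 = 31 > 23, so the last convergent with denominator <= 23 is p_2/q_2 = 33/8.
The closest fraction with denominator <= 23 is either p_2/q_2 or the intermediate fraction (k*p_2 + p_1)/(k*q_2 + q_1) with the largest k >= 1 whose denominator stays <= 23; these approach x as k grows, and every other convergent or intermediate fraction in range is farther away.
Largest k: floor((23 - q_1)/q_2) = floor((23 - 7)/8) = 2.
That gives (2*33 + 29)/(2*8 + 7) = 95/23.
Compare the errors: |x - 33/8| = |450*8 - 33*109|/(109*8) = 3/872, and |x - 95/23| = |450*23 - 95*109|/(109*23) = 5/2507.
Cross-multiplying, 5*872 = 4360 < 7521 = 3*2507, so 5/2507 is smaller: the intermediate fraction 95/23 is closer to x than 33/8.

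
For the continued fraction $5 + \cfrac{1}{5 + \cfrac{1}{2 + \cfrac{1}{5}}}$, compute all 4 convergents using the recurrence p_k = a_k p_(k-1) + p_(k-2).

5/1, 26/5, 57/11, 311/60

Using the convergent recurrence p_i = a_i*p_{i-1} + p_{i-2}, q_i = a_i*q_{i-1} + q_{i-2} with p_{-2}=0, p_{-1}=1, q_{-2}=1, q_{-1}=0:
  i=0: a_0=5, p_0 = 5*1 + 0 = 5, q_0 = 5*0 + 1 = 1.
  i=1: a_1=5, p_1 = 5*5 + 1 = 26, q_1 = 5*1 + 0 = 5.
  i=2: a_2=2, p_2 = 2*26 + 5 = 57, q_2 = 2*5 + 1 = 11.
  i=3: a_3=5, p_3 = 5*57 + 26 = 311, q_3 = 5*11 + 5 = 60.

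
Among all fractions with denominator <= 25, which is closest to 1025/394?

13/5

Expand x = 1025/394 as a continued fraction with the Euclidean algorithm:
  1025 = 2*394 + 237, so a_0 = 2.
  394 = 1*237 + 157, so a_1 = 1.
  237 = 1*157 + 80, so a_2 = 1.
  157 = 1*80 + 77, so a_3 = 1.
  80 = 1*77 + 3, so a_4 = 1.
  77 = 25*3 + 2, so a_5 = 25.
  3 = 1*2 + 1, so a_6 = 1.
  2 = 2*1 + 0, so a_7 = 2.
so x = [2; 1, 1, 1, 1, 25, 1, 2].
Convergents (p_i = a_i*p_{i-1} + p_{i-2}, q_i = a_i*q_{i-1} + q_{i-2} with p_{-2}=0, p_{-1}=1, q_{-2}=1, q_{-1}=0), until the denominator exceeds 25:
  i=0: a_0=2, p_0 = 2*1 + 0 = 2, q_0 = 2*0 + 1 = 1.
  i=1: a_1=1, p_1 = 1*2 + 1 = 3, q_1 = 1*1 + 0 = 1.
  i=2: a_2=1, p_2 = 1*3 + 2 = 5, q_2 = 1*1 + 1 = 2.
  i=3: a_3=1, p_3 = 1*5 + 3 = 8, q_3 = 1*2 + 1 = 3.
  i=4: a_4=1, p_4 = 1*8 + 5 = 13, q_4 = 1*3 + 2 = 5.
  i=5: a_5=25, p_5 = 25*13 + 8 = 333, q_5 = 25*5 + 3 = 128.
q_5 = 128 > 25, so the last convergent with denominator <= 25 is p_4/q_4 = 13/5.
The closest fraction with denominator <= 25 is either p_4/q_4 or the intermediate fraction (k*p_4 + p_3)/(k*q_4 + q_3) with the largest k >= 1 whose denominator stays <= 25; these approach x as k grows, and every other convergent or intermediate fraction in range is farther away.
Largest k: floor((25 - q_3)/q_4) = floor((25 - 3)/5) = 4.
That gives (4*13 + 8)/(4*5 + 3) = 60/23.
Compare the errors: |x - 13/5| = |1025*5 - 13*394|/(394*5) = 3/1970, and |x - 60/23| = |1025*23 - 60*394|/(394*23) = 65/9062.
Cross-multiplying, 3*9062 = 27186 < 128050 = 65*1970, so 3/1970 is smaller: the convergent 13/5 is closer to x than 60/23.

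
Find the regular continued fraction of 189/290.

[0; 1, 1, 1, 6, 1, 3, 3]

Run the Euclidean algorithm on 189 and 290; the successive quotients are the partial quotients a_0, a_1, ... (each step inverts the fractional part left over by the previous one):
  189 = 0*290 + 189, so a_0 = 0.
  290 = 1*189 + 101, so a_1 = 1.
  189 = 1*101 + 88, so a_2 = 1.
  101 = 1*88 + 13, so a_3 = 1.
  88 = 6*13 + 10, so a_4 = 6.
  13 = 1*10 + 3, so a_5 = 1.
  10 = 3*3 + 1, so a_6 = 3.
  3 = 3*1 + 0, so a_7 = 3.
The remainder reaches 0 after 8 divisions, so the expansion has 8 partial quotients, read off in order.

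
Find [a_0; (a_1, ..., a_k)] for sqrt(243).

Write x_i = (sqrt(243) + m_i)/d_i with (m_0, d_0) = (0, 1). a_0 = floor(sqrt(243)) = 15, since 15^2 = 225 <= 243 < 256 = 16^2.
Iterate m_{i+1} = d_i*a_i - m_i, d_{i+1} = (243 - m_{i+1}^2)/d_i, a_{i+1} = floor((a_0 + m_{i+1})/d_{i+1}):
  m_1 = 1*15 - 0 = 15, d_1 = (243 - 15^2)/1 = 18/1 = 18, a_1 = floor((15 + 15)/18) = 1.
  m_2 = 18*1 - 15 = 3, d_2 = (243 - 3^2)/18 = 234/18 = 13, a_2 = floor((15 + 3)/13) = 1.
  m_3 = 13*1 - 3 = 10, d_3 = (243 - 10^2)/13 = 143/13 = 11, a_3 = floor((15 + 10)/11) = 2.
  m_4 = 11*2 - 10 = 12, d_4 = (243 - 12^2)/11 = 99/11 = 9, a_4 = floor((15 + 12)/9) = 3.
  m_5 = 9*3 - 12 = 15, d_5 = (243 - 15^2)/9 = 18/9 = 2, a_5 = floor((15 + 15)/2) = 15.
  m_6 = 2*15 - 15 = 15, d_6 = (243 - 15^2)/2 = 18/2 = 9, a_6 = floor((15 + 15)/9) = 3.
  m_7 = 9*3 - 15 = 12, d_7 = (243 - 12^2)/9 = 99/9 = 11, a_7 = floor((15 + 12)/11) = 2.
  m_8 = 11*2 - 12 = 10, d_8 = (243 - 10^2)/11 = 143/11 = 13, a_8 = floor((15 + 10)/13) = 1.
  m_9 = 13*1 - 10 = 3, d_9 = (243 - 3^2)/13 = 234/13 = 18, a_9 = floor((15 + 3)/18) = 1.
  m_10 = 18*1 - 3 = 15, d_10 = (243 - 15^2)/18 = 18/18 = 1, a_10 = floor((15 + 15)/1) = 30.
  m_11 = 1*30 - 15 = 15, d_11 = (243 - 15^2)/1 = 18/1 = 18: (m_11, d_11) = (m_1, d_1) = (15, 18), so from here the quotients repeat a_1, ..., a_10; the period length is 10.
Hence the expansion of sqrt(243) is a_0 = 15 followed by the repeating block 1, 1, 2, 3, 15, 3, 2, 1, 1, 30 (period 10).

[15; (1, 1, 2, 3, 15, 3, 2, 1, 1, 30)]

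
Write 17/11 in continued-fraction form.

Run the Euclidean algorithm on 17 and 11; the successive quotients are the partial quotients a_0, a_1, ... (each step inverts the fractional part left over by the previous one):
  17 = 1*11 + 6, so a_0 = 1.
  11 = 1*6 + 5, so a_1 = 1.
  6 = 1*5 + 1, so a_2 = 1.
  5 = 5*1 + 0, so a_3 = 5.
The remainder reaches 0 after 4 divisions, so the expansion has 4 partial quotients, read off in order.

[1; 1, 1, 5]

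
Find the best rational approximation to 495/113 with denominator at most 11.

35/8

Expand x = 495/113 as a continued fraction with the Euclidean algorithm:
  495 = 4*113 + 43, so a_0 = 4.
  113 = 2*43 + 27, so a_1 = 2.
  43 = 1*27 + 16, so a_2 = 1.
  27 = 1*16 + 11, so a_3 = 1.
  16 = 1*11 + 5, so a_4 = 1.
  11 = 2*5 + 1, so a_5 = 2.
  5 = 5*1 + 0, so a_6 = 5.
so x = [4; 2, 1, 1, 1, 2, 5].
Convergents (p_i = a_i*p_{i-1} + p_{i-2}, q_i = a_i*q_{i-1} + q_{i-2} with p_{-2}=0, p_{-1}=1, q_{-2}=1, q_{-1}=0), until the denominator exceeds 11:
  i=0: a_0=4, p_0 = 4*1 + 0 = 4, q_0 = 4*0 + 1 = 1.
  i=1: a_1=2, p_1 = 2*4 + 1 = 9, q_1 = 2*1 + 0 = 2.
  i=2: a_2=1, p_2 = 1*9 + 4 = 13, q_2 = 1*2 + 1 = 3.
  i=3: a_3=1, p_3 = 1*13 + 9 = 22, q_3 = 1*3 + 2 = 5.
  i=4: a_4=1, p_4 = 1*22 + 13 = 35, q_4 = 1*5 + 3 = 8.
  i=5: a_5=2, p_5 = 2*35 + 22 = 92, q_5 = 2*8 + 5 = 21.
q_5 = 21 > 11, so the last convergent with denominator <= 11 is p_4/q_4 = 35/8.
The closest fraction with denominator <= 11 is either p_4/q_4 or the intermediate fraction (k*p_4 + p_3)/(k*q_4 + q_3) with the largest k >= 1 whose denominator stays <= 11; these approach x as k grows, and every other convergent or intermediate fraction in range is farther away.
Largest k: floor((11 - q_3)/q_4) = floor((11 - 5)/8) = 0.
Since k = 0, no intermediate fraction beyond p_4/q_4 has denominator <= 11, so the convergent 35/8 is the closest (its error is |495*8 - 35*113|/(113*8) = 5/904).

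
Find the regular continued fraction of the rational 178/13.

[13; 1, 2, 4]

Run the Euclidean algorithm on 178 and 13; the successive quotients are the partial quotients a_0, a_1, ... (each step inverts the fractional part left over by the previous one):
  178 = 13*13 + 9, so a_0 = 13.
  13 = 1*9 + 4, so a_1 = 1.
  9 = 2*4 + 1, so a_2 = 2.
  4 = 4*1 + 0, so a_3 = 4.
The remainder reaches 0 after 4 divisions, so the expansion has 4 partial quotients, read off in order.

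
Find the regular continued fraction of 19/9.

Run the Euclidean algorithm on 19 and 9; the successive quotients are the partial quotients a_0, a_1, ... (each step inverts the fractional part left over by the previous one):
  19 = 2*9 + 1, so a_0 = 2.
  9 = 9*1 + 0, so a_1 = 9.
The remainder reaches 0 after 2 divisions, so the expansion has 2 partial quotients, read off in order.

[2; 9]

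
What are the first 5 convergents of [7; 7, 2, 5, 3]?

7/1, 50/7, 107/15, 585/82, 1862/261

Using the convergent recurrence p_i = a_i*p_{i-1} + p_{i-2}, q_i = a_i*q_{i-1} + q_{i-2} with p_{-2}=0, p_{-1}=1, q_{-2}=1, q_{-1}=0:
  i=0: a_0=7, p_0 = 7*1 + 0 = 7, q_0 = 7*0 + 1 = 1.
  i=1: a_1=7, p_1 = 7*7 + 1 = 50, q_1 = 7*1 + 0 = 7.
  i=2: a_2=2, p_2 = 2*50 + 7 = 107, q_2 = 2*7 + 1 = 15.
  i=3: a_3=5, p_3 = 5*107 + 50 = 585, q_3 = 5*15 + 7 = 82.
  i=4: a_4=3, p_4 = 3*585 + 107 = 1862, q_4 = 3*82 + 15 = 261.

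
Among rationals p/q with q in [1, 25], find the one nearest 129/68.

36/19

Expand x = 129/68 as a continued fraction with the Euclidean algorithm:
  129 = 1*68 + 61, so a_0 = 1.
  68 = 1*61 + 7, so a_1 = 1.
  61 = 8*7 + 5, so a_2 = 8.
  7 = 1*5 + 2, so a_3 = 1.
  5 = 2*2 + 1, so a_4 = 2.
  2 = 2*1 + 0, so a_5 = 2.
so x = [1; 1, 8, 1, 2, 2].
Convergents (p_i = a_i*p_{i-1} + p_{i-2}, q_i = a_i*q_{i-1} + q_{i-2} with p_{-2}=0, p_{-1}=1, q_{-2}=1, q_{-1}=0), until the denominator exceeds 25:
  i=0: a_0=1, p_0 = 1*1 + 0 = 1, q_0 = 1*0 + 1 = 1.
  i=1: a_1=1, p_1 = 1*1 + 1 = 2, q_1 = 1*1 + 0 = 1.
  i=2: a_2=8, p_2 = 8*2 + 1 = 17, q_2 = 8*1 + 1 = 9.
  i=3: a_3=1, p_3 = 1*17 + 2 = 19, q_3 = 1*9 + 1 = 10.
  i=4: a_4=2, p_4 = 2*19 + 17 = 55, q_4 = 2*10 + 9 = 29.
q_4 = 29 > 25, so the last convergent with denominator <= 25 is p_3/q_3 = 19/10.
The closest fraction with denominator <= 25 is either p_3/q_3 or the intermediate fraction (k*p_3 + p_2)/(k*q_3 + q_2) with the largest k >= 1 whose denominator stays <= 25; these approach x as k grows, and every other convergent or intermediate fraction in range is farther away.
Largest k: floor((25 - q_2)/q_3) = floor((25 - 9)/10) = 1.
That gives (1*19 + 17)/(1*10 + 9) = 36/19.
Compare the errors: |x - 19/10| = |129*10 - 19*68|/(68*10) = 2/680, and |x - 36/19| = |129*19 - 36*68|/(68*19) = 3/1292.
Cross-multiplying, 3*680 = 2040 < 2584 = 2*1292, so 3/1292 is smaller: the intermediate fraction 36/19 is closer to x than 19/10.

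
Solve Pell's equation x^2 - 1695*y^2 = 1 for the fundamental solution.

(x, y) = (249616, 6063)

First expand sqrt(1695) as a continued fraction. With x_i = (sqrt(1695) + m_i)/d_i and (m_0, d_0) = (0, 1): a_0 = floor(sqrt(1695)) = 41, since 41^2 = 1681 <= 1695 < 1764 = 42^2.
Iterate m_{i+1} = d_i*a_i - m_i, d_{i+1} = (1695 - m_{i+1}^2)/d_i, a_{i+1} = floor((a_0 + m_{i+1})/d_{i+1}):
  m_1 = 1*41 - 0 = 41, d_1 = (1695 - 41^2)/1 = 14/1 = 14, a_1 = floor((41 + 41)/14) = 5.
  m_2 = 14*5 - 41 = 29, d_2 = (1695 - 29^2)/14 = 854/14 = 61, a_2 = floor((41 + 29)/61) = 1.
  m_3 = 61*1 - 29 = 32, d_3 = (1695 - 32^2)/61 = 671/61 = 11, a_3 = floor((41 + 32)/11) = 6.
  m_4 = 11*6 - 32 = 34, d_4 = (1695 - 34^2)/11 = 539/11 = 49, a_4 = floor((41 + 34)/49) = 1.
  m_5 = 49*1 - 34 = 15, d_5 = (1695 - 15^2)/49 = 1470/49 = 30, a_5 = floor((41 + 15)/30) = 1.
  m_6 = 30*1 - 15 = 15, d_6 = (1695 - 15^2)/30 = 1470/30 = 49, a_6 = floor((41 + 15)/49) = 1.
  m_7 = 49*1 - 15 = 34, d_7 = (1695 - 34^2)/49 = 539/49 = 11, a_7 = floor((41 + 34)/11) = 6.
  m_8 = 11*6 - 34 = 32, d_8 = (1695 - 32^2)/11 = 671/11 = 61, a_8 = floor((41 + 32)/61) = 1.
  m_9 = 61*1 - 32 = 29, d_9 = (1695 - 29^2)/61 = 854/61 = 14, a_9 = floor((41 + 29)/14) = 5.
  m_10 = 14*5 - 29 = 41, d_10 = (1695 - 41^2)/14 = 14/14 = 1, a_10 = floor((41 + 41)/1) = 82.
  m_11 = 1*82 - 41 = 41, d_11 = (1695 - 41^2)/1 = 14/1 = 14: (m_11, d_11) = (m_1, d_1) = (41, 14), so from here the quotients repeat a_1, ..., a_10; the period length is 10.
So sqrt(1695) = [41; (5, 1, 6, 1, 1, 1, 6, 1, 5, 82)] with period length k = 10.
k is even, so the fundamental solution of x^2 - 1695y^2 = 1 is (p_{k-1}, q_{k-1}) = (p_9, q_9); compute convergents through index 9.
Convergents (p_i = a_i*p_{i-1} + p_{i-2}, q_i = a_i*q_{i-1} + q_{i-2} with p_{-2}=0, p_{-1}=1, q_{-2}=1, q_{-1}=0):
  i=0: a_0=41, p_0 = 41*1 + 0 = 41, q_0 = 41*0 + 1 = 1.
  i=1: a_1=5, p_1 = 5*41 + 1 = 206, q_1 = 5*1 + 0 = 5.
  i=2: a_2=1, p_2 = 1*206 + 41 = 247, q_2 = 1*5 + 1 = 6.
  i=3: a_3=6, p_3 = 6*247 + 206 = 1688, q_3 = 6*6 + 5 = 41.
  i=4: a_4=1, p_4 = 1*1688 + 247 = 1935, q_4 = 1*41 + 6 = 47.
  i=5: a_5=1, p_5 = 1*1935 + 1688 = 3623, q_5 = 1*47 + 41 = 88.
  i=6: a_6=1, p_6 = 1*3623 + 1935 = 5558, q_6 = 1*88 + 47 = 135.
  i=7: a_7=6, p_7 = 6*5558 + 3623 = 36971, q_7 = 6*135 + 88 = 898.
  i=8: a_8=1, p_8 = 1*36971 + 5558 = 42529, q_8 = 1*898 + 135 = 1033.
  i=9: a_9=5, p_9 = 5*42529 + 36971 = 249616, q_9 = 5*1033 + 898 = 6063.
Check: 249616^2 - 1695*6063^2 = 62308147456 - 62308147455 = 1, so (x, y) = (249616, 6063) solves the equation, and by the theorem it is the least positive solution.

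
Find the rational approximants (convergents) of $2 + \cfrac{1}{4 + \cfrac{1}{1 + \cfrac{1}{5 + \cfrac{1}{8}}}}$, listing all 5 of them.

2/1, 9/4, 11/5, 64/29, 523/237

Using the convergent recurrence p_i = a_i*p_{i-1} + p_{i-2}, q_i = a_i*q_{i-1} + q_{i-2} with p_{-2}=0, p_{-1}=1, q_{-2}=1, q_{-1}=0:
  i=0: a_0=2, p_0 = 2*1 + 0 = 2, q_0 = 2*0 + 1 = 1.
  i=1: a_1=4, p_1 = 4*2 + 1 = 9, q_1 = 4*1 + 0 = 4.
  i=2: a_2=1, p_2 = 1*9 + 2 = 11, q_2 = 1*4 + 1 = 5.
  i=3: a_3=5, p_3 = 5*11 + 9 = 64, q_3 = 5*5 + 4 = 29.
  i=4: a_4=8, p_4 = 8*64 + 11 = 523, q_4 = 8*29 + 5 = 237.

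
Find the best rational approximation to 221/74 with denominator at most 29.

Expand x = 221/74 as a continued fraction with the Euclidean algorithm:
  221 = 2*74 + 73, so a_0 = 2.
  74 = 1*73 + 1, so a_1 = 1.
  73 = 73*1 + 0, so a_2 = 73.
so x = [2; 1, 73].
Convergents (p_i = a_i*p_{i-1} + p_{i-2}, q_i = a_i*q_{i-1} + q_{i-2} with p_{-2}=0, p_{-1}=1, q_{-2}=1, q_{-1}=0), until the denominator exceeds 29:
  i=0: a_0=2, p_0 = 2*1 + 0 = 2, q_0 = 2*0 + 1 = 1.
  i=1: a_1=1, p_1 = 1*2 + 1 = 3, q_1 = 1*1 + 0 = 1.
  i=2: a_2=73, p_2 = 73*3 + 2 = 221, q_2 = 73*1 + 1 = 74.
q_2 = 74 > 29, so the last convergent with denominator <= 29 is p_1/q_1 = 3/1.
The closest fraction with denominator <= 29 is either p_1/q_1 or the intermediate fraction (k*p_1 + p_0)/(k*q_1 + q_0) with the largest k >= 1 whose denominator stays <= 29; these approach x as k grows, and every other convergent or intermediate fraction in range is farther away.
Largest k: floor((29 - q_0)/q_1) = floor((29 - 1)/1) = 28.
That gives (28*3 + 2)/(28*1 + 1) = 86/29.
Compare the errors: |x - 3/1| = |221*1 - 3*74|/(74*1) = 1/74, and |x - 86/29| = |221*29 - 86*74|/(74*29) = 45/2146.
Cross-multiplying, 1*2146 = 2146 < 3330 = 45*74, so 1/74 is smaller: the convergent 3/1 is closer to x than 86/29.

3/1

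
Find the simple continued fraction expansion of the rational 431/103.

[4; 5, 2, 2, 1, 2]

Run the Euclidean algorithm on 431 and 103; the successive quotients are the partial quotients a_0, a_1, ... (each step inverts the fractional part left over by the previous one):
  431 = 4*103 + 19, so a_0 = 4.
  103 = 5*19 + 8, so a_1 = 5.
  19 = 2*8 + 3, so a_2 = 2.
  8 = 2*3 + 2, so a_3 = 2.
  3 = 1*2 + 1, so a_4 = 1.
  2 = 2*1 + 0, so a_5 = 2.
The remainder reaches 0 after 6 divisions, so the expansion has 6 partial quotients, read off in order.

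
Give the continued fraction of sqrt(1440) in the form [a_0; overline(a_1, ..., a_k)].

Write x_i = (sqrt(1440) + m_i)/d_i with (m_0, d_0) = (0, 1). a_0 = floor(sqrt(1440)) = 37, since 37^2 = 1369 <= 1440 < 1444 = 38^2.
Iterate m_{i+1} = d_i*a_i - m_i, d_{i+1} = (1440 - m_{i+1}^2)/d_i, a_{i+1} = floor((a_0 + m_{i+1})/d_{i+1}):
  m_1 = 1*37 - 0 = 37, d_1 = (1440 - 37^2)/1 = 71/1 = 71, a_1 = floor((37 + 37)/71) = 1.
  m_2 = 71*1 - 37 = 34, d_2 = (1440 - 34^2)/71 = 284/71 = 4, a_2 = floor((37 + 34)/4) = 17.
  m_3 = 4*17 - 34 = 34, d_3 = (1440 - 34^2)/4 = 284/4 = 71, a_3 = floor((37 + 34)/71) = 1.
  m_4 = 71*1 - 34 = 37, d_4 = (1440 - 37^2)/71 = 71/71 = 1, a_4 = floor((37 + 37)/1) = 74.
  m_5 = 1*74 - 37 = 37, d_5 = (1440 - 37^2)/1 = 71/1 = 71: (m_5, d_5) = (m_1, d_1) = (37, 71), so from here the quotients repeat a_1, ..., a_4; the period length is 4.
Hence the expansion of sqrt(1440) is a_0 = 37 followed by the repeating block 1, 17, 1, 74 (period 4).

[37; overline(1, 17, 1, 74)]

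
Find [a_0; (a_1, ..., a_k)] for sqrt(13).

[3; (1, 1, 1, 1, 6)]

Write x_i = (sqrt(13) + m_i)/d_i with (m_0, d_0) = (0, 1). a_0 = floor(sqrt(13)) = 3, since 3^2 = 9 <= 13 < 16 = 4^2.
Iterate m_{i+1} = d_i*a_i - m_i, d_{i+1} = (13 - m_{i+1}^2)/d_i, a_{i+1} = floor((a_0 + m_{i+1})/d_{i+1}):
  m_1 = 1*3 - 0 = 3, d_1 = (13 - 3^2)/1 = 4/1 = 4, a_1 = floor((3 + 3)/4) = 1.
  m_2 = 4*1 - 3 = 1, d_2 = (13 - 1^2)/4 = 12/4 = 3, a_2 = floor((3 + 1)/3) = 1.
  m_3 = 3*1 - 1 = 2, d_3 = (13 - 2^2)/3 = 9/3 = 3, a_3 = floor((3 + 2)/3) = 1.
  m_4 = 3*1 - 2 = 1, d_4 = (13 - 1^2)/3 = 12/3 = 4, a_4 = floor((3 + 1)/4) = 1.
  m_5 = 4*1 - 1 = 3, d_5 = (13 - 3^2)/4 = 4/4 = 1, a_5 = floor((3 + 3)/1) = 6.
  m_6 = 1*6 - 3 = 3, d_6 = (13 - 3^2)/1 = 4/1 = 4: (m_6, d_6) = (m_1, d_1) = (3, 4), so from here the quotients repeat a_1, ..., a_5; the period length is 5.
Hence the expansion of sqrt(13) is a_0 = 3 followed by the repeating block 1, 1, 1, 1, 6 (period 5).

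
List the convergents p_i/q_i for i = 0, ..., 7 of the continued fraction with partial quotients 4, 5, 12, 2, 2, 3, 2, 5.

4/1, 21/5, 256/61, 533/127, 1322/315, 4499/1072, 10320/2459, 56099/13367

Using the convergent recurrence p_i = a_i*p_{i-1} + p_{i-2}, q_i = a_i*q_{i-1} + q_{i-2} with p_{-2}=0, p_{-1}=1, q_{-2}=1, q_{-1}=0:
  i=0: a_0=4, p_0 = 4*1 + 0 = 4, q_0 = 4*0 + 1 = 1.
  i=1: a_1=5, p_1 = 5*4 + 1 = 21, q_1 = 5*1 + 0 = 5.
  i=2: a_2=12, p_2 = 12*21 + 4 = 256, q_2 = 12*5 + 1 = 61.
  i=3: a_3=2, p_3 = 2*256 + 21 = 533, q_3 = 2*61 + 5 = 127.
  i=4: a_4=2, p_4 = 2*533 + 256 = 1322, q_4 = 2*127 + 61 = 315.
  i=5: a_5=3, p_5 = 3*1322 + 533 = 4499, q_5 = 3*315 + 127 = 1072.
  i=6: a_6=2, p_6 = 2*4499 + 1322 = 10320, q_6 = 2*1072 + 315 = 2459.
  i=7: a_7=5, p_7 = 5*10320 + 4499 = 56099, q_7 = 5*2459 + 1072 = 13367.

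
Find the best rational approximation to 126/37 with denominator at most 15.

17/5

Expand x = 126/37 as a continued fraction with the Euclidean algorithm:
  126 = 3*37 + 15, so a_0 = 3.
  37 = 2*15 + 7, so a_1 = 2.
  15 = 2*7 + 1, so a_2 = 2.
  7 = 7*1 + 0, so a_3 = 7.
so x = [3; 2, 2, 7].
Convergents (p_i = a_i*p_{i-1} + p_{i-2}, q_i = a_i*q_{i-1} + q_{i-2} with p_{-2}=0, p_{-1}=1, q_{-2}=1, q_{-1}=0), until the denominator exceeds 15:
  i=0: a_0=3, p_0 = 3*1 + 0 = 3, q_0 = 3*0 + 1 = 1.
  i=1: a_1=2, p_1 = 2*3 + 1 = 7, q_1 = 2*1 + 0 = 2.
  i=2: a_2=2, p_2 = 2*7 + 3 = 17, q_2 = 2*2 + 1 = 5.
  i=3: a_3=7, p_3 = 7*17 + 7 = 126, q_3 = 7*5 + 2 = 37.
q_3 = 37 > 15, so the last convergent with denominator <= 15 is p_2/q_2 = 17/5.
The closest fraction with denominator <= 15 is either p_2/q_2 or the intermediate fraction (k*p_2 + p_1)/(k*q_2 + q_1) with the largest k >= 1 whose denominator stays <= 15; these approach x as k grows, and every other convergent or intermediate fraction in range is farther away.
Largest k: floor((15 - q_1)/q_2) = floor((15 - 2)/5) = 2.
That gives (2*17 + 7)/(2*5 + 2) = 41/12.
Compare the errors: |x - 17/5| = |126*5 - 17*37|/(37*5) = 1/185, and |x - 41/12| = |126*12 - 41*37|/(37*12) = 5/444.
Cross-multiplying, 1*444 = 444 < 925 = 5*185, so 1/185 is smaller: the convergent 17/5 is closer to x than 41/12.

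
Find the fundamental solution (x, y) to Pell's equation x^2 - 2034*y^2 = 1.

(x, y) = (451, 10)

First expand sqrt(2034) as a continued fraction. With x_i = (sqrt(2034) + m_i)/d_i and (m_0, d_0) = (0, 1): a_0 = floor(sqrt(2034)) = 45, since 45^2 = 2025 <= 2034 < 2116 = 46^2.
Iterate m_{i+1} = d_i*a_i - m_i, d_{i+1} = (2034 - m_{i+1}^2)/d_i, a_{i+1} = floor((a_0 + m_{i+1})/d_{i+1}):
  m_1 = 1*45 - 0 = 45, d_1 = (2034 - 45^2)/1 = 9/1 = 9, a_1 = floor((45 + 45)/9) = 10.
  m_2 = 9*10 - 45 = 45, d_2 = (2034 - 45^2)/9 = 9/9 = 1, a_2 = floor((45 + 45)/1) = 90.
  m_3 = 1*90 - 45 = 45, d_3 = (2034 - 45^2)/1 = 9/1 = 9: (m_3, d_3) = (m_1, d_1) = (45, 9), so from here the quotients repeat a_1, a_2; the period length is 2.
So sqrt(2034) = [45; (10, 90)] with period length k = 2.
k is even, so the fundamental solution of x^2 - 2034y^2 = 1 is (p_{k-1}, q_{k-1}) = (p_1, q_1); compute convergents through index 1.
Convergents (p_i = a_i*p_{i-1} + p_{i-2}, q_i = a_i*q_{i-1} + q_{i-2} with p_{-2}=0, p_{-1}=1, q_{-2}=1, q_{-1}=0):
  i=0: a_0=45, p_0 = 45*1 + 0 = 45, q_0 = 45*0 + 1 = 1.
  i=1: a_1=10, p_1 = 10*45 + 1 = 451, q_1 = 10*1 + 0 = 10.
Check: 451^2 - 2034*10^2 = 203401 - 203400 = 1, so (x, y) = (451, 10) solves the equation, and by the theorem it is the least positive solution.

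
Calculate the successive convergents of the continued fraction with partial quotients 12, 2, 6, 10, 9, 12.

12/1, 25/2, 162/13, 1645/132, 14967/1201, 181249/14544

Using the convergent recurrence p_i = a_i*p_{i-1} + p_{i-2}, q_i = a_i*q_{i-1} + q_{i-2} with p_{-2}=0, p_{-1}=1, q_{-2}=1, q_{-1}=0:
  i=0: a_0=12, p_0 = 12*1 + 0 = 12, q_0 = 12*0 + 1 = 1.
  i=1: a_1=2, p_1 = 2*12 + 1 = 25, q_1 = 2*1 + 0 = 2.
  i=2: a_2=6, p_2 = 6*25 + 12 = 162, q_2 = 6*2 + 1 = 13.
  i=3: a_3=10, p_3 = 10*162 + 25 = 1645, q_3 = 10*13 + 2 = 132.
  i=4: a_4=9, p_4 = 9*1645 + 162 = 14967, q_4 = 9*132 + 13 = 1201.
  i=5: a_5=12, p_5 = 12*14967 + 1645 = 181249, q_5 = 12*1201 + 132 = 14544.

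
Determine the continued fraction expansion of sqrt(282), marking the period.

[16; (1, 3, 1, 4, 1, 3, 1, 32)]

Write x_i = (sqrt(282) + m_i)/d_i with (m_0, d_0) = (0, 1). a_0 = floor(sqrt(282)) = 16, since 16^2 = 256 <= 282 < 289 = 17^2.
Iterate m_{i+1} = d_i*a_i - m_i, d_{i+1} = (282 - m_{i+1}^2)/d_i, a_{i+1} = floor((a_0 + m_{i+1})/d_{i+1}):
  m_1 = 1*16 - 0 = 16, d_1 = (282 - 16^2)/1 = 26/1 = 26, a_1 = floor((16 + 16)/26) = 1.
  m_2 = 26*1 - 16 = 10, d_2 = (282 - 10^2)/26 = 182/26 = 7, a_2 = floor((16 + 10)/7) = 3.
  m_3 = 7*3 - 10 = 11, d_3 = (282 - 11^2)/7 = 161/7 = 23, a_3 = floor((16 + 11)/23) = 1.
  m_4 = 23*1 - 11 = 12, d_4 = (282 - 12^2)/23 = 138/23 = 6, a_4 = floor((16 + 12)/6) = 4.
  m_5 = 6*4 - 12 = 12, d_5 = (282 - 12^2)/6 = 138/6 = 23, a_5 = floor((16 + 12)/23) = 1.
  m_6 = 23*1 - 12 = 11, d_6 = (282 - 11^2)/23 = 161/23 = 7, a_6 = floor((16 + 11)/7) = 3.
  m_7 = 7*3 - 11 = 10, d_7 = (282 - 10^2)/7 = 182/7 = 26, a_7 = floor((16 + 10)/26) = 1.
  m_8 = 26*1 - 10 = 16, d_8 = (282 - 16^2)/26 = 26/26 = 1, a_8 = floor((16 + 16)/1) = 32.
  m_9 = 1*32 - 16 = 16, d_9 = (282 - 16^2)/1 = 26/1 = 26: (m_9, d_9) = (m_1, d_1) = (16, 26), so from here the quotients repeat a_1, ..., a_8; the period length is 8.
Hence the expansion of sqrt(282) is a_0 = 16 followed by the repeating block 1, 3, 1, 4, 1, 3, 1, 32 (period 8).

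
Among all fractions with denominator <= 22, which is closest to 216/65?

73/22

Expand x = 216/65 as a continued fraction with the Euclidean algorithm:
  216 = 3*65 + 21, so a_0 = 3.
  65 = 3*21 + 2, so a_1 = 3.
  21 = 10*2 + 1, so a_2 = 10.
  2 = 2*1 + 0, so a_3 = 2.
so x = [3; 3, 10, 2].
Convergents (p_i = a_i*p_{i-1} + p_{i-2}, q_i = a_i*q_{i-1} + q_{i-2} with p_{-2}=0, p_{-1}=1, q_{-2}=1, q_{-1}=0), until the denominator exceeds 22:
  i=0: a_0=3, p_0 = 3*1 + 0 = 3, q_0 = 3*0 + 1 = 1.
  i=1: a_1=3, p_1 = 3*3 + 1 = 10, q_1 = 3*1 + 0 = 3.
  i=2: a_2=10, p_2 = 10*10 + 3 = 103, q_2 = 10*3 + 1 = 31.
q_2 = 31 > 22, so the last convergent with denominator <= 22 is p_1/q_1 = 10/3.
The closest fraction with denominator <= 22 is either p_1/q_1 or the intermediate fraction (k*p_1 + p_0)/(k*q_1 + q_0) with the largest k >= 1 whose denominator stays <= 22; these approach x as k grows, and every other convergent or intermediate fraction in range is farther away.
Largest k: floor((22 - q_0)/q_1) = floor((22 - 1)/3) = 7.
That gives (7*10 + 3)/(7*3 + 1) = 73/22.
Compare the errors: |x - 10/3| = |216*3 - 10*65|/(65*3) = 2/195, and |x - 73/22| = |216*22 - 73*65|/(65*22) = 7/1430.
Cross-multiplying, 7*195 = 1365 < 2860 = 2*1430, so 7/1430 is smaller: the intermediate fraction 73/22 is closer to x than 10/3.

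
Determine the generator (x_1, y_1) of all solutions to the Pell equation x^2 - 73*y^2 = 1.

(x, y) = (2281249, 267000)

First expand sqrt(73) as a continued fraction. With x_i = (sqrt(73) + m_i)/d_i and (m_0, d_0) = (0, 1): a_0 = floor(sqrt(73)) = 8, since 8^2 = 64 <= 73 < 81 = 9^2.
Iterate m_{i+1} = d_i*a_i - m_i, d_{i+1} = (73 - m_{i+1}^2)/d_i, a_{i+1} = floor((a_0 + m_{i+1})/d_{i+1}):
  m_1 = 1*8 - 0 = 8, d_1 = (73 - 8^2)/1 = 9/1 = 9, a_1 = floor((8 + 8)/9) = 1.
  m_2 = 9*1 - 8 = 1, d_2 = (73 - 1^2)/9 = 72/9 = 8, a_2 = floor((8 + 1)/8) = 1.
  m_3 = 8*1 - 1 = 7, d_3 = (73 - 7^2)/8 = 24/8 = 3, a_3 = floor((8 + 7)/3) = 5.
  m_4 = 3*5 - 7 = 8, d_4 = (73 - 8^2)/3 = 9/3 = 3, a_4 = floor((8 + 8)/3) = 5.
  m_5 = 3*5 - 8 = 7, d_5 = (73 - 7^2)/3 = 24/3 = 8, a_5 = floor((8 + 7)/8) = 1.
  m_6 = 8*1 - 7 = 1, d_6 = (73 - 1^2)/8 = 72/8 = 9, a_6 = floor((8 + 1)/9) = 1.
  m_7 = 9*1 - 1 = 8, d_7 = (73 - 8^2)/9 = 9/9 = 1, a_7 = floor((8 + 8)/1) = 16.
  m_8 = 1*16 - 8 = 8, d_8 = (73 - 8^2)/1 = 9/1 = 9: (m_8, d_8) = (m_1, d_1) = (8, 9), so from here the quotients repeat a_1, ..., a_7; the period length is 7.
So sqrt(73) = [8; (1, 1, 5, 5, 1, 1, 16)] with period length k = 7.
k is odd, so (p_{k-1}, q_{k-1}) only solves x^2 - 73y^2 = -1 and the fundamental solution of x^2 - 73y^2 = 1 is (p_{2k-1}, q_{2k-1}) = (p_13, q_13); compute convergents through index 13, running through the period twice.
Convergents (p_i = a_i*p_{i-1} + p_{i-2}, q_i = a_i*q_{i-1} + q_{i-2} with p_{-2}=0, p_{-1}=1, q_{-2}=1, q_{-1}=0):
  i=0: a_0=8, p_0 = 8*1 + 0 = 8, q_0 = 8*0 + 1 = 1.
  i=1: a_1=1, p_1 = 1*8 + 1 = 9, q_1 = 1*1 + 0 = 1.
  i=2: a_2=1, p_2 = 1*9 + 8 = 17, q_2 = 1*1 + 1 = 2.
  i=3: a_3=5, p_3 = 5*17 + 9 = 94, q_3 = 5*2 + 1 = 11.
  i=4: a_4=5, p_4 = 5*94 + 17 = 487, q_4 = 5*11 + 2 = 57.
  i=5: a_5=1, p_5 = 1*487 + 94 = 581, q_5 = 1*57 + 11 = 68.
  i=6: a_6=1, p_6 = 1*581 + 487 = 1068, q_6 = 1*68 + 57 = 125.
  i=7: a_7=16, p_7 = 16*1068 + 581 = 17669, q_7 = 16*125 + 68 = 2068.
  i=8: a_8=1, p_8 = 1*17669 + 1068 = 18737, q_8 = 1*2068 + 125 = 2193.
  i=9: a_9=1, p_9 = 1*18737 + 17669 = 36406, q_9 = 1*2193 + 2068 = 4261.
  i=10: a_10=5, p_10 = 5*36406 + 18737 = 200767, q_10 = 5*4261 + 2193 = 23498.
  i=11: a_11=5, p_11 = 5*200767 + 36406 = 1040241, q_11 = 5*23498 + 4261 = 121751.
  i=12: a_12=1, p_12 = 1*1040241 + 200767 = 1241008, q_12 = 1*121751 + 23498 = 145249.
  i=13: a_13=1, p_13 = 1*1241008 + 1040241 = 2281249, q_13 = 1*145249 + 121751 = 267000.
Indeed p_6^2 - 73*q_6^2 = 1140624 - 1140625 = -1, not +1.
Check: 2281249^2 - 73*267000^2 = 5204097000001 - 5204097000000 = 1, so (x, y) = (2281249, 267000) solves the equation, and by the theorem it is the least positive solution.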